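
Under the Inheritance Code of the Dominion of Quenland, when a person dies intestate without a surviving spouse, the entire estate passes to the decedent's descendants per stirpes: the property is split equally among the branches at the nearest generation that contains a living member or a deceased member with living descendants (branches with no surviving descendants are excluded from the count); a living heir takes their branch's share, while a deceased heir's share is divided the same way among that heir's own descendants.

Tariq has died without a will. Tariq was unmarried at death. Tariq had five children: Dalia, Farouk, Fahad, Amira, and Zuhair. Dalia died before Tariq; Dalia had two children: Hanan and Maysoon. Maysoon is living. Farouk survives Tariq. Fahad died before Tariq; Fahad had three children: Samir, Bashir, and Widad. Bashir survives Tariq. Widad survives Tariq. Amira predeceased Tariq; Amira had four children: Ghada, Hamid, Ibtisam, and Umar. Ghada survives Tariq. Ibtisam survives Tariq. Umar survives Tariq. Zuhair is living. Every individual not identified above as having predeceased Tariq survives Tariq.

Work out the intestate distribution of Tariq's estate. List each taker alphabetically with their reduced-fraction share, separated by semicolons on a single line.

Bashir 1/15; Farouk 1/5; Ghada 1/20; Hamid 1/20; Hanan 1/10; Ibtisam 1/20; Maysoon 1/10; Samir 1/15; Umar 1/20; Widad 1/15; Zuhair 1/5

There is no surviving spouse, so the entire estate passes to Tariq's descendants per stirpes.
The estate is divided into 5 equal shares of 1/5 among Dalia, Farouk, Fahad, Amira, Zuhair.
Dalia predeceased; the 1/5 allotted to Dalia's branch passes to Dalia's issue by representation.
The 1/5 is divided into 2 equal shares of 1/10 among Hanan, Maysoon.
Hanan is living and takes 1/10.
Maysoon is living and takes 1/10.
Farouk is living and takes 1/5.
Fahad predeceased; the 1/5 allotted to Fahad's branch passes to Fahad's issue by representation.
The 1/5 is divided into 3 equal shares of 1/15 among Samir, Bashir, Widad.
Samir is living and takes 1/15.
Bashir is living and takes 1/15.
Widad is living and takes 1/15.
Amira predeceased; the 1/5 allotted to Amira's branch passes to Amira's issue by representation.
The 1/5 is divided into 4 equal shares of 1/20 among Ghada, Hamid, Ibtisam, Umar.
Ghada is living and takes 1/20.
Hamid is living and takes 1/20.
Ibtisam is living and takes 1/20.
Umar is living and takes 1/20.
Zuhair is living and takes 1/5.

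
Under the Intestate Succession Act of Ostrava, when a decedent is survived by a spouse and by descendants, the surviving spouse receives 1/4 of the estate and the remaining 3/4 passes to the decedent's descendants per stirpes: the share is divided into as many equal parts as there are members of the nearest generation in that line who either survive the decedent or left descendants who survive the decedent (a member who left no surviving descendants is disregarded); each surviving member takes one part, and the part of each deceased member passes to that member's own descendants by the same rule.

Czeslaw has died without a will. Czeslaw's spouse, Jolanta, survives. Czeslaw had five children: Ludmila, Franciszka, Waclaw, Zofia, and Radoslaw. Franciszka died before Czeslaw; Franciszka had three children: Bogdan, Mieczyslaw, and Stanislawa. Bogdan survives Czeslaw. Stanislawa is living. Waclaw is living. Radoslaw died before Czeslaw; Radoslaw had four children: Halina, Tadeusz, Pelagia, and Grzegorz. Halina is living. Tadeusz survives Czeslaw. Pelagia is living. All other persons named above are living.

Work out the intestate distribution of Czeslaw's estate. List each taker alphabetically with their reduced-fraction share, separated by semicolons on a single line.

Jolanta, as surviving spouse, takes 1/4.
The remaining 3/4 passes to Czeslaw's descendants per stirpes.
The 3/4 is divided into 5 equal shares of 3/20 among Ludmila, Franciszka, Waclaw, Zofia, Radoslaw.
Ludmila is living and takes 3/20.
Franciszka predeceased; the 3/20 allotted to Franciszka's branch passes to Franciszka's issue by representation.
The 3/20 is divided into 3 equal shares of 1/20 among Bogdan, Mieczyslaw, Stanislawa.
Bogdan is living and takes 1/20.
Mieczyslaw is living and takes 1/20.
Stanislawa is living and takes 1/20.
Waclaw is living and takes 3/20.
Zofia is living and takes 3/20.
Radoslaw predeceased; the 3/20 allotted to Radoslaw's branch passes to Radoslaw's issue by representation.
The 3/20 is divided into 4 equal shares of 3/80 among Halina, Tadeusz, Pelagia, Grzegorz.
Halina is living and takes 3/80.
Tadeusz is living and takes 3/80.
Pelagia is living and takes 3/80.
Grzegorz is living and takes 3/80.

Bogdan 1/20; Grzegorz 3/80; Halina 3/80; Jolanta 1/4; Ludmila 3/20; Mieczyslaw 1/20; Pelagia 3/80; Stanislawa 1/20; Tadeusz 3/80; Waclaw 3/20; Zofia 3/20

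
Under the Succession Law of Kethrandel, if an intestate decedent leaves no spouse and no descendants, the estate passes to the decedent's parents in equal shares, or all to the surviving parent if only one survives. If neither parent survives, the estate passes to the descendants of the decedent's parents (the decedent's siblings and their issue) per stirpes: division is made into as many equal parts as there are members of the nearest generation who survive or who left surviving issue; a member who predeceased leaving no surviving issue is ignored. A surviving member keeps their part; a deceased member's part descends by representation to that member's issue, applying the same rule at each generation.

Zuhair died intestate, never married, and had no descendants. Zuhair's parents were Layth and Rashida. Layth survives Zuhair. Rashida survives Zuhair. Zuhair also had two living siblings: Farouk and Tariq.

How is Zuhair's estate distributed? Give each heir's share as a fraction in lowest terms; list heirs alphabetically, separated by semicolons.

Layth 1/2; Rashida 1/2

Both parents survive, so Layth and Rashida each take 1/2. The siblings take nothing because a surviving parent has priority.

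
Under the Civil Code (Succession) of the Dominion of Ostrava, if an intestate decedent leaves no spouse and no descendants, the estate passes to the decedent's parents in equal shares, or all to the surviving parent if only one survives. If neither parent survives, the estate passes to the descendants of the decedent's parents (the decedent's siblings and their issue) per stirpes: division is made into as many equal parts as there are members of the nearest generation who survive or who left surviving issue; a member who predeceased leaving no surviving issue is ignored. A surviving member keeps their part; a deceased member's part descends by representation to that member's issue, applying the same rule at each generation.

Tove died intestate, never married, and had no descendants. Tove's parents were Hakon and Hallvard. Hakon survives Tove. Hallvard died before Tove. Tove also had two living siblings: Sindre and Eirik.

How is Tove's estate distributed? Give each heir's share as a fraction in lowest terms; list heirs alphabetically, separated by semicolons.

Hakon 1

Only one parent, Hakon, survives, so Hakon takes the entire estate. The siblings take nothing because a surviving parent has priority.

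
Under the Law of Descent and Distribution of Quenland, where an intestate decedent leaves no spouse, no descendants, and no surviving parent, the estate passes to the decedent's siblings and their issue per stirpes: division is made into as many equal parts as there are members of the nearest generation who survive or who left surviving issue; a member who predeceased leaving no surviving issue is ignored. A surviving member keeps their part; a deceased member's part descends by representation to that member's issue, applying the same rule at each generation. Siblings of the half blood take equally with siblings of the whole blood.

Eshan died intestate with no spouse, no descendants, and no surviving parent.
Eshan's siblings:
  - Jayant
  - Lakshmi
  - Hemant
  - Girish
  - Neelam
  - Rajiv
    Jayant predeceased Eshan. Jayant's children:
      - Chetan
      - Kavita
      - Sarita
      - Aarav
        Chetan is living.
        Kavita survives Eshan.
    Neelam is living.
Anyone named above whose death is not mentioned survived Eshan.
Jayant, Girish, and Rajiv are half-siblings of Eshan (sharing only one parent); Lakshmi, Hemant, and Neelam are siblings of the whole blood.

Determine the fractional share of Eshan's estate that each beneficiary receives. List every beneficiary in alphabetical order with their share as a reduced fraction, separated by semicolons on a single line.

Aarav 1/24; Chetan 1/24; Girish 1/6; Hemant 1/6; Kavita 1/24; Lakshmi 1/6; Neelam 1/6; Rajiv 1/6; Sarita 1/24

No spouse, descendants, or parent survives, so the estate passes to Eshan's siblings per stirpes.
Half-blood and whole-blood siblings take equally under the stated rule.
The estate is divided into 6 equal shares of 1/6 among Jayant, Lakshmi, Hemant, Girish, Neelam, Rajiv.
Jayant predeceased; the 1/6 allotted to Jayant's branch passes to Jayant's issue by representation.
The 1/6 is divided into 4 equal shares of 1/24 among Chetan, Kavita, Sarita, Aarav.
Chetan is living and takes 1/24.
Kavita is living and takes 1/24.
Sarita is living and takes 1/24.
Aarav is living and takes 1/24.
Lakshmi is living and takes 1/6.
Hemant is living and takes 1/6.
Girish is living and takes 1/6.
Neelam is living and takes 1/6.
Rajiv is living and takes 1/6.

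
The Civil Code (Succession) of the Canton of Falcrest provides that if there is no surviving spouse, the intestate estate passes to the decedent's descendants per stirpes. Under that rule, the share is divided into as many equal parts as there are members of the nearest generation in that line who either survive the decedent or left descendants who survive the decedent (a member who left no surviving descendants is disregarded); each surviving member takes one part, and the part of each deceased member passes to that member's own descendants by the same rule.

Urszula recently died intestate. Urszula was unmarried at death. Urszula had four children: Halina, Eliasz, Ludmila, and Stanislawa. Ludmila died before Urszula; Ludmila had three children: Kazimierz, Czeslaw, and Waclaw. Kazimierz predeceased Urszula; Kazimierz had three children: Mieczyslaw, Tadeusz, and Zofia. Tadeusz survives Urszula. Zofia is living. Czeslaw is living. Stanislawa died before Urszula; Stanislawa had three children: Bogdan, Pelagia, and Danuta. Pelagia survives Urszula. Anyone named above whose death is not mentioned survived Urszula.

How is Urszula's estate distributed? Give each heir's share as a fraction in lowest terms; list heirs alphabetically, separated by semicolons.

There is no surviving spouse, so the entire estate passes to Urszula's descendants per stirpes.
The estate is divided into 4 equal shares of 1/4 among Halina, Eliasz, Ludmila, Stanislawa.
Halina is living and takes 1/4.
Eliasz is living and takes 1/4.
Ludmila predeceased; the 1/4 allotted to Ludmila's branch passes to Ludmila's issue by representation.
The 1/4 is divided into 3 equal shares of 1/12 among Kazimierz, Czeslaw, Waclaw.
Kazimierz predeceased; the 1/12 allotted to Kazimierz's branch passes to Kazimierz's issue by representation.
The 1/12 is divided into 3 equal shares of 1/36 among Mieczyslaw, Tadeusz, Zofia.
Mieczyslaw is living and takes 1/36.
Tadeusz is living and takes 1/36.
Zofia is living and takes 1/36.
Czeslaw is living and takes 1/12.
Waclaw is living and takes 1/12.
Stanislawa predeceased; the 1/4 allotted to Stanislawa's branch passes to Stanislawa's issue by representation.
The 1/4 is divided into 3 equal shares of 1/12 among Bogdan, Pelagia, Danuta.
Bogdan is living and takes 1/12.
Pelagia is living and takes 1/12.
Danuta is living and takes 1/12.

Bogdan 1/12; Czeslaw 1/12; Danuta 1/12; Eliasz 1/4; Halina 1/4; Mieczyslaw 1/36; Pelagia 1/12; Tadeusz 1/36; Waclaw 1/12; Zofia 1/36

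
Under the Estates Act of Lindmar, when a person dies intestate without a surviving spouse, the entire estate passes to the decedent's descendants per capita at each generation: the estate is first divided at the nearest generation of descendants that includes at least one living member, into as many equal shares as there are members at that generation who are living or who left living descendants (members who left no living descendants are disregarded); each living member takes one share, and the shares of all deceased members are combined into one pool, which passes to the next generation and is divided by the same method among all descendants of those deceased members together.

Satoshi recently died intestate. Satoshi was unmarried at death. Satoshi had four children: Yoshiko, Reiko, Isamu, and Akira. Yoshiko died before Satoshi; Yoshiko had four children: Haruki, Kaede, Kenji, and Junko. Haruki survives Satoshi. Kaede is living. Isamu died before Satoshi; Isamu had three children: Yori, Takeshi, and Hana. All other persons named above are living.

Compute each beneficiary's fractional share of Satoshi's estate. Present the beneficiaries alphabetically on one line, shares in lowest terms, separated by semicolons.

Akira 1/4; Hana 1/14; Haruki 1/14; Junko 1/14; Kaede 1/14; Kenji 1/14; Reiko 1/4; Takeshi 1/14; Yori 1/14

There is no surviving spouse, so the entire estate passes to Satoshi's descendants per capita at each generation.
At generation 1 (Yoshiko, Reiko, Isamu, Akira) there are 4 shares of (1)/4 = 1/4 each.
Living: Reiko and Akira — each takes 1/4.
Deceased: Yoshiko and Isamu. Their combined 1/2 is pooled and carried to generation 2.
At generation 2 (Haruki, Kaede, Kenji, Junko, Yori, Takeshi, Hana) there are 7 shares of (1/2)/7 = 1/14 each.
Living: Haruki, Kaede, Kenji, Junko, Yori, Takeshi, and Hana — each takes 1/14.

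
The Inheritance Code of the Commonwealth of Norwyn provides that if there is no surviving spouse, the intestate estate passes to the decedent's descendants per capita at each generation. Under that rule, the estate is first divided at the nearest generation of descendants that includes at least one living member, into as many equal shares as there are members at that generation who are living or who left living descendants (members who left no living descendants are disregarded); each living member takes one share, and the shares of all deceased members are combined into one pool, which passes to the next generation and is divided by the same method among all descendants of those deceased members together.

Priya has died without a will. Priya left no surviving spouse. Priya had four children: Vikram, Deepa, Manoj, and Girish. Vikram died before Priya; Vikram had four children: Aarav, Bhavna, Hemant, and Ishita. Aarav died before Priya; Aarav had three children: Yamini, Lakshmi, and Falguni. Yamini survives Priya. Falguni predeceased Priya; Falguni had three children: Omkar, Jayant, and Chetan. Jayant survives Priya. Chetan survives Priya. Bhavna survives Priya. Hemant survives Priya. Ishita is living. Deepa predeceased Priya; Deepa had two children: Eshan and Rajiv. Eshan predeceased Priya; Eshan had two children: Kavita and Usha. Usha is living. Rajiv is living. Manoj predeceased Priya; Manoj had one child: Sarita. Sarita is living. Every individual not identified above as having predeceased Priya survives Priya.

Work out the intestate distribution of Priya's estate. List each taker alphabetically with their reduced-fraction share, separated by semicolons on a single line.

Bhavna 3/28; Chetan 1/70; Girish 1/4; Hemant 3/28; Ishita 3/28; Jayant 1/70; Kavita 3/70; Lakshmi 3/70; Omkar 1/70; Rajiv 3/28; Sarita 3/28; Usha 3/70; Yamini 3/70

There is no surviving spouse, so the entire estate passes to Priya's descendants per capita at each generation.
At generation 1 (Vikram, Deepa, Manoj, Girish) there are 4 shares of (1)/4 = 1/4 each.
Living: Girish — each takes 1/4.
Deceased: Vikram, Deepa, and Manoj. Their combined 3/4 is pooled and carried to generation 2.
At generation 2 (Aarav, Bhavna, Hemant, Ishita, Eshan, Rajiv, Sarita) there are 7 shares of (3/4)/7 = 3/28 each.
Living: Bhavna, Hemant, Ishita, Rajiv, and Sarita — each takes 3/28.
Deceased: Aarav and Eshan. Their combined 3/14 is pooled and carried to generation 3.
At generation 3 (Yamini, Lakshmi, Falguni, Kavita, Usha) there are 5 shares of (3/14)/5 = 3/70 each.
Living: Yamini, Lakshmi, Kavita, and Usha — each takes 3/70.
Deceased: Falguni. That 3/70 share is carried to generation 4.
At generation 4 (Omkar, Jayant, Chetan) there are 3 shares of (3/70)/3 = 1/70 each.
Living: Omkar, Jayant, and Chetan — each takes 1/70.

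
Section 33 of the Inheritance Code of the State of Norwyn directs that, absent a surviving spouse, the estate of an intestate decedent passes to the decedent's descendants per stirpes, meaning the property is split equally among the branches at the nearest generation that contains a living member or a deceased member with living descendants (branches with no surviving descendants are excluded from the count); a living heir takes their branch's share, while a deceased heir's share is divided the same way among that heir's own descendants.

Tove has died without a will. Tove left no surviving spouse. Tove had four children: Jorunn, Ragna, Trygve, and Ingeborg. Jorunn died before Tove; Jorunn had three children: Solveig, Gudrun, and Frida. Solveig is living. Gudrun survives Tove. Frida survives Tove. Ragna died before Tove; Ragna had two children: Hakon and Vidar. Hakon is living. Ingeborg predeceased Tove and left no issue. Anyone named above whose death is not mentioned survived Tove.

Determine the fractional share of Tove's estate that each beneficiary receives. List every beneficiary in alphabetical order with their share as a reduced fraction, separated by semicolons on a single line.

There is no surviving spouse, so the entire estate passes to Tove's descendants per stirpes.
Ingeborg left no surviving issue, so that branch lapses and is disregarded.
The estate is divided into 3 equal shares of 1/3 among Jorunn, Ragna, Trygve.
Jorunn predeceased; the 1/3 allotted to Jorunn's branch passes to Jorunn's issue by representation.
The 1/3 is divided into 3 equal shares of 1/9 among Solveig, Gudrun, Frida.
Solveig is living and takes 1/9.
Gudrun is living and takes 1/9.
Frida is living and takes 1/9.
Ragna predeceased; the 1/3 allotted to Ragna's branch passes to Ragna's issue by representation.
The 1/3 is divided into 2 equal shares of 1/6 among Hakon, Vidar.
Hakon is living and takes 1/6.
Vidar is living and takes 1/6.
Trygve is living and takes 1/3.

Frida 1/9; Gudrun 1/9; Hakon 1/6; Solveig 1/9; Trygve 1/3; Vidar 1/6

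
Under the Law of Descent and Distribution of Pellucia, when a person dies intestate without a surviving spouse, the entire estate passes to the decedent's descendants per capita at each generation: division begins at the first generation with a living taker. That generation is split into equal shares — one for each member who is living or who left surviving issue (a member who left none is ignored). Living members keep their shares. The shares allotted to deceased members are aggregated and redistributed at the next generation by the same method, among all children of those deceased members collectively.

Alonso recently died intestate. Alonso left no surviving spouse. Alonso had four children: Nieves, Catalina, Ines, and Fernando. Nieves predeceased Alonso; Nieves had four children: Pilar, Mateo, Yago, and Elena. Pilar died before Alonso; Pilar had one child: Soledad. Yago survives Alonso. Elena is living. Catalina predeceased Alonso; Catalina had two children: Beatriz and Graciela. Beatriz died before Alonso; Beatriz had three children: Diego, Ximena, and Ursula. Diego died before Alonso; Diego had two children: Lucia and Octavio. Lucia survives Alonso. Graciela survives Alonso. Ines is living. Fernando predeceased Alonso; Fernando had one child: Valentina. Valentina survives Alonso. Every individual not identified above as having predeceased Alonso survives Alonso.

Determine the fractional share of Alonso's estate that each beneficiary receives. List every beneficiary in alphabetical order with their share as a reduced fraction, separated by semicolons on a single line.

There is no surviving spouse, so the entire estate passes to Alonso's descendants per capita at each generation.
At generation 1 (Nieves, Catalina, Ines, Fernando) there are 4 shares of (1)/4 = 1/4 each.
Living: Ines — each takes 1/4.
Deceased: Nieves, Catalina, and Fernando. Their combined 3/4 is pooled and carried to generation 2.
At generation 2 (Pilar, Mateo, Yago, Elena, Beatriz, Graciela, Valentina) there are 7 shares of (3/4)/7 = 3/28 each.
Living: Mateo, Yago, Elena, Graciela, and Valentina — each takes 3/28.
Deceased: Pilar and Beatriz. Their combined 3/14 is pooled and carried to generation 3.
At generation 3 (Soledad, Diego, Ximena, Ursula) there are 4 shares of (3/14)/4 = 3/56 each.
Living: Soledad, Ximena, and Ursula — each takes 3/56.
Deceased: Diego. That 3/56 share is carried to generation 4.
At generation 4 (Lucia, Octavio) there are 2 shares of (3/56)/2 = 3/112 each.
Living: Lucia and Octavio — each takes 3/112.

Elena 3/28; Graciela 3/28; Ines 1/4; Lucia 3/112; Mateo 3/28; Octavio 3/112; Soledad 3/56; Ursula 3/56; Valentina 3/28; Ximena 3/56; Yago 3/28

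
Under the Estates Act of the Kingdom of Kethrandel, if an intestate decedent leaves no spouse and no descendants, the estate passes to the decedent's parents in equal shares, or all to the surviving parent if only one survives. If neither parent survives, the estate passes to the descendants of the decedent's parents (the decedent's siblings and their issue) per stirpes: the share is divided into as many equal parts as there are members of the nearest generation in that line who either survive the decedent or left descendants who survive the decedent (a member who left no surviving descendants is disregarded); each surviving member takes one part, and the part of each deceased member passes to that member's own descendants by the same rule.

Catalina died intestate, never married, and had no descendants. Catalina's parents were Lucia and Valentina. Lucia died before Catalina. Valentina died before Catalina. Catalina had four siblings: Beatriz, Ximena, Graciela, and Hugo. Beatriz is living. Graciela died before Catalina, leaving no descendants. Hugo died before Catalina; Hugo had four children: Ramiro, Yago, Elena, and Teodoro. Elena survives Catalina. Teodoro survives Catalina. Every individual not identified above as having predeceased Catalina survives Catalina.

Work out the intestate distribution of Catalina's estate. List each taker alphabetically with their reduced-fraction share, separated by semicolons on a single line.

Neither parent survives and there are no descendants, so the estate passes to Catalina's siblings and their issue per stirpes.
Graciela left no surviving issue, so that branch lapses and is disregarded.
The estate is divided into 3 equal shares of 1/3 among Beatriz, Ximena, Hugo.
Beatriz is living and takes 1/3.
Ximena is living and takes 1/3.
Hugo predeceased; the 1/3 allotted to Hugo's branch passes to Hugo's issue by representation.
The 1/3 is divided into 4 equal shares of 1/12 among Ramiro, Yago, Elena, Teodoro.
Ramiro is living and takes 1/12.
Yago is living and takes 1/12.
Elena is living and takes 1/12.
Teodoro is living and takes 1/12.

Beatriz 1/3; Elena 1/12; Ramiro 1/12; Teodoro 1/12; Ximena 1/3; Yago 1/12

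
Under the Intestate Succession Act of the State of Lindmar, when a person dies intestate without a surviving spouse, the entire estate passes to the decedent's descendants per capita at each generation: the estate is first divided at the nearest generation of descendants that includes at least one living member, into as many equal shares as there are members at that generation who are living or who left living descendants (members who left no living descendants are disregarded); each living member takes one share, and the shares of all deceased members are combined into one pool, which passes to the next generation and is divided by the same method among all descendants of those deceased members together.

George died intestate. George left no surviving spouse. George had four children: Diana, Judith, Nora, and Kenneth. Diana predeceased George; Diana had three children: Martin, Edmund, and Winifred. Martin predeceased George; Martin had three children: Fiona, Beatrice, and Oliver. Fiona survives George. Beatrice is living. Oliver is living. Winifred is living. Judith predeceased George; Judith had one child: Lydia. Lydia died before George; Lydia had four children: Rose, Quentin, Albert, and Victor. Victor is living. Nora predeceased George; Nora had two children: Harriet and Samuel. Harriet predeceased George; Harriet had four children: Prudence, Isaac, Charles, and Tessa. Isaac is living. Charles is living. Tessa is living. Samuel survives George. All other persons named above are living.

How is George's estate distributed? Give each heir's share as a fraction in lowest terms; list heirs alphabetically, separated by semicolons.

There is no surviving spouse, so the entire estate passes to George's descendants per capita at each generation.
At generation 1 (Diana, Judith, Nora, Kenneth) there are 4 shares of (1)/4 = 1/4 each.
Living: Kenneth — each takes 1/4.
Deceased: Diana, Judith, and Nora. Their combined 3/4 is pooled and carried to generation 2.
At generation 2 (Martin, Edmund, Winifred, Lydia, Harriet, Samuel) there are 6 shares of (3/4)/6 = 1/8 each.
Living: Edmund, Winifred, and Samuel — each takes 1/8.
Deceased: Martin, Lydia, and Harriet. Their combined 3/8 is pooled and carried to generation 3.
At generation 3 (Fiona, Beatrice, Oliver, Rose, Quentin, Albert, Victor, Prudence, Isaac, Charles, Tessa) there are 11 shares of (3/8)/11 = 3/88 each.
Living: Fiona, Beatrice, Oliver, Rose, Quentin, Albert, Victor, Prudence, Isaac, Charles, and Tessa — each takes 3/88.

Albert 3/88; Beatrice 3/88; Charles 3/88; Edmund 1/8; Fiona 3/88; Isaac 3/88; Kenneth 1/4; Oliver 3/88; Prudence 3/88; Quentin 3/88; Rose 3/88; Samuel 1/8; Tessa 3/88; Victor 3/88; Winifred 1/8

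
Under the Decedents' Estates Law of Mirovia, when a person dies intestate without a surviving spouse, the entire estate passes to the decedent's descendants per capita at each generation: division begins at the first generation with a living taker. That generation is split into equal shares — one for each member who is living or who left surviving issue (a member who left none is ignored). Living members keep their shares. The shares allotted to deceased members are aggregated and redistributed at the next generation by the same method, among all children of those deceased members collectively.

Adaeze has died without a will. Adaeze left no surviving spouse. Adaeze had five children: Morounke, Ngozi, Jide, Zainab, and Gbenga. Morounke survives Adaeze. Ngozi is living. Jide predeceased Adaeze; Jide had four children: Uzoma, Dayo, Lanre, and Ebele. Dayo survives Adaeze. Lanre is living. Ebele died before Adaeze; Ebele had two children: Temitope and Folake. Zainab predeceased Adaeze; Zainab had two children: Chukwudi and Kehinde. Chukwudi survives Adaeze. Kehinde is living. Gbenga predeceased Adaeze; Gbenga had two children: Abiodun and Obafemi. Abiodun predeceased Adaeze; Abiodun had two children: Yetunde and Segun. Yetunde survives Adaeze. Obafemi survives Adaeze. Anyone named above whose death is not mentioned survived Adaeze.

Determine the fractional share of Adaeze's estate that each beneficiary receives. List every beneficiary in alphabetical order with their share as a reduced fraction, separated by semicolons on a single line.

There is no surviving spouse, so the entire estate passes to Adaeze's descendants per capita at each generation.
At generation 1 (Morounke, Ngozi, Jide, Zainab, Gbenga) there are 5 shares of (1)/5 = 1/5 each.
Living: Morounke and Ngozi — each takes 1/5.
Deceased: Jide, Zainab, and Gbenga. Their combined 3/5 is pooled and carried to generation 2.
At generation 2 (Uzoma, Dayo, Lanre, Ebele, Chukwudi, Kehinde, Abiodun, Obafemi) there are 8 shares of (3/5)/8 = 3/40 each.
Living: Uzoma, Dayo, Lanre, Chukwudi, Kehinde, and Obafemi — each takes 3/40.
Deceased: Ebele and Abiodun. Their combined 3/20 is pooled and carried to generation 3.
At generation 3 (Temitope, Folake, Yetunde, Segun) there are 4 shares of (3/20)/4 = 3/80 each.
Living: Temitope, Folake, Yetunde, and Segun — each takes 3/80.

Chukwudi 3/40; Dayo 3/40; Folake 3/80; Kehinde 3/40; Lanre 3/40; Morounke 1/5; Ngozi 1/5; Obafemi 3/40; Segun 3/80; Temitope 3/80; Uzoma 3/40; Yetunde 3/80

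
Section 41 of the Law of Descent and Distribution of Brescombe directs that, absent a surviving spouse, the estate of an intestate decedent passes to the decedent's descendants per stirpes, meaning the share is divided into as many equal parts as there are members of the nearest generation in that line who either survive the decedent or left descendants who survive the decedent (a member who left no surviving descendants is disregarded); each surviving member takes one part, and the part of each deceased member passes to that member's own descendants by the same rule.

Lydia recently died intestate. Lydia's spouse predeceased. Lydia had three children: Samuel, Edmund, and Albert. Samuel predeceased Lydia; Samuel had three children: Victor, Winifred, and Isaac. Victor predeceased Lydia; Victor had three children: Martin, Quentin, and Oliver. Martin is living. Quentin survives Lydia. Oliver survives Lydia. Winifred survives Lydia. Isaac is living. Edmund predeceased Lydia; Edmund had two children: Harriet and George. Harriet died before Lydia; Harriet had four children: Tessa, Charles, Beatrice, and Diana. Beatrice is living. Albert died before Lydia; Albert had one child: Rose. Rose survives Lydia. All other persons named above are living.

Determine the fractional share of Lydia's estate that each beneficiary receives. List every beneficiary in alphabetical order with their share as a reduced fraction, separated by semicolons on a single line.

There is no surviving spouse, so the entire estate passes to Lydia's descendants per stirpes.
The estate is divided into 3 equal shares of 1/3 among Samuel, Edmund, Albert.
Samuel predeceased; the 1/3 allotted to Samuel's branch passes to Samuel's issue by representation.
The 1/3 is divided into 3 equal shares of 1/9 among Victor, Winifred, Isaac.
Victor predeceased; the 1/9 allotted to Victor's branch passes to Victor's issue by representation.
The 1/9 is divided into 3 equal shares of 1/27 among Martin, Quentin, Oliver.
Martin is living and takes 1/27.
Quentin is living and takes 1/27.
Oliver is living and takes 1/27.
Winifred is living and takes 1/9.
Isaac is living and takes 1/9.
Edmund predeceased; the 1/3 allotted to Edmund's branch passes to Edmund's issue by representation.
The 1/3 is divided into 2 equal shares of 1/6 among Harriet, George.
Harriet predeceased; the 1/6 allotted to Harriet's branch passes to Harriet's issue by representation.
The 1/6 is divided into 4 equal shares of 1/24 among Tessa, Charles, Beatrice, Diana.
Tessa is living and takes 1/24.
Charles is living and takes 1/24.
Beatrice is living and takes 1/24.
Diana is living and takes 1/24.
George is living and takes 1/6.
Albert predeceased; the 1/3 allotted to Albert's branch passes to Albert's issue by representation.
Rose is the sole taker at this level and receives the full 1/3.

Beatrice 1/24; Charles 1/24; Diana 1/24; George 1/6; Isaac 1/9; Martin 1/27; Oliver 1/27; Quentin 1/27; Rose 1/3; Tessa 1/24; Winifred 1/9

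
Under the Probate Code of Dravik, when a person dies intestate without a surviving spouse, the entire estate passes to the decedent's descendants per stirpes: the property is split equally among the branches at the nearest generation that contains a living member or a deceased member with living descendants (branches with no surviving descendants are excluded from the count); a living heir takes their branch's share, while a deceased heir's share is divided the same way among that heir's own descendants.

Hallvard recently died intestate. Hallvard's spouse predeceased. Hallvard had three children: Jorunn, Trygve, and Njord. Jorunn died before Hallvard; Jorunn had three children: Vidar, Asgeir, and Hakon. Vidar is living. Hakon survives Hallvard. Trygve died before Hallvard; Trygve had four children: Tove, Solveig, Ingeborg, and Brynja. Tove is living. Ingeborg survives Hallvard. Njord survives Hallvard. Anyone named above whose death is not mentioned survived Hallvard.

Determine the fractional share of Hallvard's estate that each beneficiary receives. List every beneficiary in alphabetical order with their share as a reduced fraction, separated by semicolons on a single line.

There is no surviving spouse, so the entire estate passes to Hallvard's descendants per stirpes.
The estate is divided into 3 equal shares of 1/3 among Jorunn, Trygve, Njord.
Jorunn predeceased; the 1/3 allotted to Jorunn's branch passes to Jorunn's issue by representation.
The 1/3 is divided into 3 equal shares of 1/9 among Vidar, Asgeir, Hakon.
Vidar is living and takes 1/9.
Asgeir is living and takes 1/9.
Hakon is living and takes 1/9.
Trygve predeceased; the 1/3 allotted to Trygve's branch passes to Trygve's issue by representation.
The 1/3 is divided into 4 equal shares of 1/12 among Tove, Solveig, Ingeborg, Brynja.
Tove is living and takes 1/12.
Solveig is living and takes 1/12.
Ingeborg is living and takes 1/12.
Brynja is living and takes 1/12.
Njord is living and takes 1/3.

Asgeir 1/9; Brynja 1/12; Hakon 1/9; Ingeborg 1/12; Njord 1/3; Solveig 1/12; Tove 1/12; Vidar 1/9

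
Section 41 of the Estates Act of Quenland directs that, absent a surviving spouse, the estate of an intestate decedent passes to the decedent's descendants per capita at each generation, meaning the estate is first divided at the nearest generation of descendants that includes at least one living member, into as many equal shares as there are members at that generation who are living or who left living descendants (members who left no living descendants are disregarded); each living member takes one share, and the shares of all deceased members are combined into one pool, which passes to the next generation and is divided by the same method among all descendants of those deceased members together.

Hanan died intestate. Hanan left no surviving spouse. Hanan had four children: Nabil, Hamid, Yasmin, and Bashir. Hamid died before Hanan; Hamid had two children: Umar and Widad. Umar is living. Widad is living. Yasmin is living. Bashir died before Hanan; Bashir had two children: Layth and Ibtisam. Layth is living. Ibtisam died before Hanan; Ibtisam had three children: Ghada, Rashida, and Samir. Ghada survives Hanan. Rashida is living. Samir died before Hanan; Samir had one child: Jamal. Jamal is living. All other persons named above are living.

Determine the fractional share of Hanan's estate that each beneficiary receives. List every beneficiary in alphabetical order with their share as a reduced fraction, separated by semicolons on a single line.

There is no surviving spouse, so the entire estate passes to Hanan's descendants per capita at each generation.
At generation 1 (Nabil, Hamid, Yasmin, Bashir) there are 4 shares of (1)/4 = 1/4 each.
Living: Nabil and Yasmin — each takes 1/4.
Deceased: Hamid and Bashir. Their combined 1/2 is pooled and carried to generation 2.
At generation 2 (Umar, Widad, Layth, Ibtisam) there are 4 shares of (1/2)/4 = 1/8 each.
Living: Umar, Widad, and Layth — each takes 1/8.
Deceased: Ibtisam. That 1/8 share is carried to generation 3.
At generation 3 (Ghada, Rashida, Samir) there are 3 shares of (1/8)/3 = 1/24 each.
Living: Ghada and Rashida — each takes 1/24.
Deceased: Samir. That 1/24 share is carried to generation 4.
At generation 4 (Jamal) there are 1 shares of (1/24)/1 = 1/24 each.
Living: Jamal — each takes 1/24.

Ghada 1/24; Jamal 1/24; Layth 1/8; Nabil 1/4; Rashida 1/24; Umar 1/8; Widad 1/8; Yasmin 1/4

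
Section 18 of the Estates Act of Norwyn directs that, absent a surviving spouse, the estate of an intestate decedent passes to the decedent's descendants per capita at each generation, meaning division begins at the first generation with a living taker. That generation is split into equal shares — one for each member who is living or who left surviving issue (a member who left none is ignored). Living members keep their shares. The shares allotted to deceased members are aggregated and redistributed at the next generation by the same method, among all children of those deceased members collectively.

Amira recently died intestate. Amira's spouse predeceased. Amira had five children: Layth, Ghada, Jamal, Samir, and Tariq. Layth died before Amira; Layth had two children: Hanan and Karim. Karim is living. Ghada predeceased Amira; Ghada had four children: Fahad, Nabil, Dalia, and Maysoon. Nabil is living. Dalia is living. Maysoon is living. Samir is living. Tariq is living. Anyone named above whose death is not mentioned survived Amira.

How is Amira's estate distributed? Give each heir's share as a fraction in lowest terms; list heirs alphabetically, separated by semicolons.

Dalia 1/15; Fahad 1/15; Hanan 1/15; Jamal 1/5; Karim 1/15; Maysoon 1/15; Nabil 1/15; Samir 1/5; Tariq 1/5

There is no surviving spouse, so the entire estate passes to Amira's descendants per capita at each generation.
At generation 1 (Layth, Ghada, Jamal, Samir, Tariq) there are 5 shares of (1)/5 = 1/5 each.
Living: Jamal, Samir, and Tariq — each takes 1/5.
Deceased: Layth and Ghada. Their combined 2/5 is pooled and carried to generation 2.
At generation 2 (Hanan, Karim, Fahad, Nabil, Dalia, Maysoon) there are 6 shares of (2/5)/6 = 1/15 each.
Living: Hanan, Karim, Fahad, Nabil, Dalia, and Maysoon — each takes 1/15.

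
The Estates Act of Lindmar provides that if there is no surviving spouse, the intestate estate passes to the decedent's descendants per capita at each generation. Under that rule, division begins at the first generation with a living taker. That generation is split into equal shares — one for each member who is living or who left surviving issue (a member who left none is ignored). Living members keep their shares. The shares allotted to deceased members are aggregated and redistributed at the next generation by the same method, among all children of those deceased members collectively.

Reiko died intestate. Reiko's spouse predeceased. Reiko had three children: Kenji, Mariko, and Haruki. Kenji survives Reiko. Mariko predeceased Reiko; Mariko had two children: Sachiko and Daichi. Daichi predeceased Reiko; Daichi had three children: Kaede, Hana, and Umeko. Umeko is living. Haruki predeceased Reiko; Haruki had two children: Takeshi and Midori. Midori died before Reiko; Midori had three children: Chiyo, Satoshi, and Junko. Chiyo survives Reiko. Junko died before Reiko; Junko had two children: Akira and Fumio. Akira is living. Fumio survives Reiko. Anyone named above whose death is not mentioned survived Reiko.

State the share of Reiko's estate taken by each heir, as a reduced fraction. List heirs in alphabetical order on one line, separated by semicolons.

Akira 1/36; Chiyo 1/18; Fumio 1/36; Hana 1/18; Kaede 1/18; Kenji 1/3; Sachiko 1/6; Satoshi 1/18; Takeshi 1/6; Umeko 1/18

There is no surviving spouse, so the entire estate passes to Reiko's descendants per capita at each generation.
At generation 1 (Kenji, Mariko, Haruki) there are 3 shares of (1)/3 = 1/3 each.
Living: Kenji — each takes 1/3.
Deceased: Mariko and Haruki. Their combined 2/3 is pooled and carried to generation 2.
At generation 2 (Sachiko, Daichi, Takeshi, Midori) there are 4 shares of (2/3)/4 = 1/6 each.
Living: Sachiko and Takeshi — each takes 1/6.
Deceased: Daichi and Midori. Their combined 1/3 is pooled and carried to generation 3.
At generation 3 (Kaede, Hana, Umeko, Chiyo, Satoshi, Junko) there are 6 shares of (1/3)/6 = 1/18 each.
Living: Kaede, Hana, Umeko, Chiyo, and Satoshi — each takes 1/18.
Deceased: Junko. That 1/18 share is carried to generation 4.
At generation 4 (Akira, Fumio) there are 2 shares of (1/18)/2 = 1/36 each.
Living: Akira and Fumio — each takes 1/36.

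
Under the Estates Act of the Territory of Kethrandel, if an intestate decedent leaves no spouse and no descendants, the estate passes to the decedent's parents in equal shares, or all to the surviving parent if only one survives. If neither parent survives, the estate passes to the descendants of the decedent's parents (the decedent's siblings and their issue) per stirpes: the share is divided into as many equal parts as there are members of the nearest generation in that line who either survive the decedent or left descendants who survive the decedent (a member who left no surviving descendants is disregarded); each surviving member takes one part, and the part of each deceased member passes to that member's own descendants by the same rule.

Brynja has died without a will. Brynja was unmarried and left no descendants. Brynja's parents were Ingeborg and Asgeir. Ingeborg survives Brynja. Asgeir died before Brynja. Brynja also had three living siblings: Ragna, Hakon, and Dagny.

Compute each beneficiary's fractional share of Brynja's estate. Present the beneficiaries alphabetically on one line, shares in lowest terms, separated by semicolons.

Only one parent, Ingeborg, survives, so Ingeborg takes the entire estate. The siblings take nothing because a surviving parent has priority.

Ingeborg 1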